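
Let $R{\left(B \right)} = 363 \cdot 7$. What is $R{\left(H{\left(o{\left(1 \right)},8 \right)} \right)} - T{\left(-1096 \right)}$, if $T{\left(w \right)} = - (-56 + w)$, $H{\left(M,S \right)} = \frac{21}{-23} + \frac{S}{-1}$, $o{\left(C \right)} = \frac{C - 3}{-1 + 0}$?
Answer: $1389$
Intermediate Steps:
$o{\left(C \right)} = 3 - C$ ($o{\left(C \right)} = \frac{-3 + C}{-1} = \left(-3 + C\right) \left(-1\right) = 3 - C$)
$H{\left(M,S \right)} = - \frac{21}{23} - S$ ($H{\left(M,S \right)} = 21 \left(- \frac{1}{23}\right) + S \left(-1\right) = - \frac{21}{23} - S$)
$R{\left(B \right)} = 2541$
$T{\left(w \right)} = 56 - w$
$R{\left(H{\left(o{\left(1 \right)},8 \right)} \right)} - T{\left(-1096 \right)} = 2541 - \left(56 - -1096\right) = 2541 - \left(56 + 1096\right) = 2541 - 1152 = 1389$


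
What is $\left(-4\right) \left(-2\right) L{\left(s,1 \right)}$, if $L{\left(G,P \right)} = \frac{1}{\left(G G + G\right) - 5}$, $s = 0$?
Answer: $- \frac{8}{5} \approx -1.6$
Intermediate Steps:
$L{\left(G,P \right)} = \frac{1}{-5 + G + G^{2}}$ ($L{\left(G,P \right)} = \frac{1}{\left(G^{2} + G\right) - 5} = \frac{1}{\left(G + G^{2}\right) - 5} = \frac{1}{-5 + G + G^{2}}$)
$\left(-4\right) \left(-2\right) L{\left(s,1 \right)} = \frac{\left(-4\right) \left(-2\right)}{-5 + 0 + 0^{2}} = \frac{8}{-5 + 0 + 0} = \frac{8}{-5} = 8 \left(- \frac{1}{5}\right) = - \frac{8}{5}$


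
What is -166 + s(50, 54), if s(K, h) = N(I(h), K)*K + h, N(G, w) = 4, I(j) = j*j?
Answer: 88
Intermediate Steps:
I(j) = j²
s(K, h) = h + 4*K (s(K, h) = 4*K + h = h + 4*K)
-166 + s(50, 54) = -166 + (54 + 4*50) = -166 + (54 + 200) = -166 + 254 = 88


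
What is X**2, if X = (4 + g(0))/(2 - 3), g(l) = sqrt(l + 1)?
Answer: 25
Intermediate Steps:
g(l) = sqrt(1 + l)
X = -5 (X = (4 + sqrt(1 + 0))/(2 - 3) = (4 + sqrt(1))/(-1) = (4 + 1)*(-1) = 5*(-1) = -5)
X**2 = (-5)**2 = 25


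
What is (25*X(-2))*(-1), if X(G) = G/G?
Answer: -25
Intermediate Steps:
X(G) = 1
(25*X(-2))*(-1) = (25*1)*(-1) = 25*(-1) = -25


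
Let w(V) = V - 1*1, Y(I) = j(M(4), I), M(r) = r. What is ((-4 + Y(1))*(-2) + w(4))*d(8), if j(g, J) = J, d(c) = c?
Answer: 72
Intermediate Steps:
Y(I) = I
w(V) = -1 + V (w(V) = V - 1 = -1 + V)
((-4 + Y(1))*(-2) + w(4))*d(8) = ((-4 + 1)*(-2) + (-1 + 4))*8 = (-3*(-2) + 3)*8 = (6 + 3)*8 = 9*8 = 72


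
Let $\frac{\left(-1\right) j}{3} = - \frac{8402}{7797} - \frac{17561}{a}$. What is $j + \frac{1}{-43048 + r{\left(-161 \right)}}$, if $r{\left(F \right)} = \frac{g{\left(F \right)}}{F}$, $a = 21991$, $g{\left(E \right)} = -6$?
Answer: $\frac{2229545147440229}{396122705997698} \approx 5.6284$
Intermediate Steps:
$r{\left(F \right)} = - \frac{6}{F}$
$j = \frac{321691499}{57154609}$ ($j = - 3 \left(- \frac{8402}{7797} - \frac{17561}{21991}\right) = \left(-3\right) \left(- \frac{321691499}{171463827}\right) = \frac{321691499}{57154609} \approx 5.6284$)
$j + \frac{1}{-43048 + r{\left(-161 \right)}} = \frac{321691499}{57154609} + \frac{1}{-43048 - \frac{6}{-161}} = \frac{321691499}{57154609} + \frac{1}{-43048 - - \frac{6}{161}} = \frac{321691499}{57154609} + \frac{1}{-43048 + \frac{6}{161}} = \frac{321691499}{57154609} + \frac{1}{- \frac{6930722}{161}} = \frac{321691499}{57154609} - \frac{161}{6930722} = \frac{2229545147440229}{396122705997698}$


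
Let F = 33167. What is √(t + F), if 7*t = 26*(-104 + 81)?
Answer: √1620997/7 ≈ 181.88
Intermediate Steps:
t = -598/7 (t = (26*(-104 + 81))/7 = (26*(-23))/7 = (⅐)*(-598) = -598/7 ≈ -85.429)
√(t + F) = √(-598/7 + 33167) = √(231571/7) = √1620997/7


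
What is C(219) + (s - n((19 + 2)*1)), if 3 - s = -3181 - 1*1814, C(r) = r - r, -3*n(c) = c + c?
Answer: 5012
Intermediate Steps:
n(c) = -2*c/3 (n(c) = -(c + c)/3 = -2*c/3)
C(r) = 0
s = 4998 (s = 3 - (-3181 - 1*1814) = 3 - (-3181 - 1814) = 3 - 1*(-4995) = 3 + 4995 = 4998)
C(219) + (s - n((19 + 2)*1)) = 0 + (4998 - (-2)*(19 + 2)*1/3) = 0 + (4998 - (-2)*21*1/3) = 0 + (4998 - (-2)*21/3) = 0 + (4998 - 1*(-14)) = 0 + (4998 + 14) = 0 + 5012 = 5012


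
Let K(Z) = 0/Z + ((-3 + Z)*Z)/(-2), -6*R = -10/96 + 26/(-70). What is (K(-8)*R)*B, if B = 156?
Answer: -114257/210 ≈ -544.08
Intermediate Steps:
R = 799/10080 (R = -(-10/96 + 26/(-70))/6 = -(-10*1/96 + 26*(-1/70))/6 = -(-5/48 - 13/35)/6 = -⅙*(-799/1680) = 799/10080 ≈ 0.079266)
K(Z) = -Z*(-3 + Z)/2 (K(Z) = 0 + (Z*(-3 + Z))*(-½) = 0 - Z*(-3 + Z)/2 = -Z*(-3 + Z)/2)
(K(-8)*R)*B = (((½)*(-8)*(3 - 1*(-8)))*(799/10080))*156 = (((½)*(-8)*(3 + 8))*(799/10080))*156 = (((½)*(-8)*11)*(799/10080))*156 = -44*799/10080*156 = -8789/2520*156 = -114257/210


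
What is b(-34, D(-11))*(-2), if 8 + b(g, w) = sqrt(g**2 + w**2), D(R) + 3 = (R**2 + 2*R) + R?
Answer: 16 - 34*sqrt(29) ≈ -167.10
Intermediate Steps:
D(R) = -3 + R**2 + 3*R (D(R) = -3 + ((R**2 + 2*R) + R) = -3 + (R**2 + 3*R) = -3 + R**2 + 3*R)
b(g, w) = -8 + sqrt(g**2 + w**2)
b(-34, D(-11))*(-2) = (-8 + sqrt((-34)**2 + (-3 + (-11)**2 + 3*(-11))**2))*(-2) = (-8 + sqrt(1156 + (-3 + 121 - 33)**2))*(-2) = (-8 + sqrt(1156 + 85**2))*(-2) = (-8 + sqrt(1156 + 7225))*(-2) = (-8 + sqrt(8381))*(-2) = (-8 + 17*sqrt(29))*(-2) = 16 - 34*sqrt(29)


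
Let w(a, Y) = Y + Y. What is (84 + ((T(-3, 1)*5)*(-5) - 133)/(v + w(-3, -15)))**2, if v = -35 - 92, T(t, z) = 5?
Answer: 180794916/24649 ≈ 7334.8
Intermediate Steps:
w(a, Y) = 2*Y
v = -127
(84 + ((T(-3, 1)*5)*(-5) - 133)/(v + w(-3, -15)))**2 = (84 + ((5*5)*(-5) - 133)/(-127 + 2*(-15)))**2 = (84 + (25*(-5) - 133)/(-127 - 30))**2 = (84 + (-125 - 133)/(-157))**2 = (84 - 258*(-1/157))**2 = (84 + 258/157)**2 = (13446/157)**2 = 180794916/24649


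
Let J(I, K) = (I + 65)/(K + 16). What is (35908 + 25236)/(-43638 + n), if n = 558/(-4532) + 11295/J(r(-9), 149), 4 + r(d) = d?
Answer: -3602359904/459439887 ≈ -7.8408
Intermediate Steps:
r(d) = -4 + d
J(I, K) = (65 + I)/(16 + K)
n = 2111536521/58916 (n = 558/(-4532) + 11295/(((65 + (-4 - 9))/(16 + 149))) = 558*(-1/4532) + 11295/(((65 - 13)/165)) = -279/2266 + 11295/(((1/165)*52)) = -279/2266 + 11295/(52/165) = -279/2266 + 11295*(165/52) = -279/2266 + 1863675/52 = 2111536521/58916 ≈ 35840.)
(35908 + 25236)/(-43638 + n) = (35908 + 25236)/(-43638 + 2111536521/58916) = 61144/(-459439887/58916) = 61144*(-58916/459439887) = -3602359904/459439887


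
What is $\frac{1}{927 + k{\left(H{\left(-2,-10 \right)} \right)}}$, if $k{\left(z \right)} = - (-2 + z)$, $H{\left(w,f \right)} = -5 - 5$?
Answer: $\frac{1}{939} \approx 0.001065$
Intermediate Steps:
$H{\left(w,f \right)} = -10$ ($H{\left(w,f \right)} = -5 - 5 = -10$)
$k{\left(z \right)} = 2 - z$
$\frac{1}{927 + k{\left(H{\left(-2,-10 \right)} \right)}} = \frac{1}{927 + \left(2 - -10\right)} = \frac{1}{927 + \left(2 + 10\right)} = \frac{1}{927 + 12} = \frac{1}{939}$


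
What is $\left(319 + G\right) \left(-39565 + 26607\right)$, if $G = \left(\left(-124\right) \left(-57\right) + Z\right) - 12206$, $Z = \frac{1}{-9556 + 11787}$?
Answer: $\frac{139313894104}{2231} \approx 6.2445 \cdot 10^{7}$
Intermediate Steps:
$Z = \frac{1}{2231} \approx 0.00044823$
$G = - \frac{11462877}{2231}$ ($G = \left(\left(-124\right) \left(-57\right) + \frac{1}{2231}\right) - 12206 = \left(7068 + \frac{1}{2231}\right) - 12206 = \frac{15768709}{2231} - 12206 = - \frac{11462877}{2231} \approx -5138.0$)
$\left(319 + G\right) \left(-39565 + 26607\right) = \left(319 - \frac{11462877}{2231}\right) \left(-39565 + 26607\right) = \left(- \frac{10751188}{2231}\right) \left(-12958\right) = \frac{139313894104}{2231}$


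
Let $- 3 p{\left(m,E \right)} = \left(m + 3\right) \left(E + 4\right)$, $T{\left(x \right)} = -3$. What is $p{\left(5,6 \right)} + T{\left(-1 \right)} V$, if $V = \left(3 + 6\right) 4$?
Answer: $- \frac{404}{3} \approx -134.67$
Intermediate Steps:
$p{\left(m,E \right)} = - \frac{\left(3 + m\right) \left(4 + E\right)}{3}$ ($p{\left(m,E \right)} = - \frac{\left(m + 3\right) \left(E + 4\right)}{3} = - \frac{\left(3 + m\right) \left(4 + E\right)}{3}$)
$V = 36$ ($V = 9 \cdot 4 = 36$)
$p{\left(5,6 \right)} + T{\left(-1 \right)} V = \left(-4 - 6 - \frac{20}{3} - 2 \cdot 5\right) - 108 = \left(-4 - 6 - \frac{20}{3} - 10\right) - 108 = - \frac{80}{3} - 108 = - \frac{404}{3}$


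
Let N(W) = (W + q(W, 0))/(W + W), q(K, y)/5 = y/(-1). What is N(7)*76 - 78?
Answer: -40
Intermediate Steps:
q(K, y) = -5*y (q(K, y) = 5*(y/(-1)) = 5*(y*(-1)) = 5*(-y) = -5*y)
N(W) = 1/2 (N(W) = (W - 5*0)/(W + W) = (W + 0)/((2*W)) = W*(1/(2*W)) = 1/2)
N(7)*76 - 78 = (1/2)*76 - 78 = 38 - 78 = -40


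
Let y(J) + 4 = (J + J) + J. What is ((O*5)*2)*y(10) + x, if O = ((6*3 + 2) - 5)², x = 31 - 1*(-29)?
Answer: 58560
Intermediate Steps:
x = 60 (x = 31 + 29 = 60)
y(J) = -4 + 3*J (y(J) = -4 + ((J + J) + J) = -4 + (2*J + J) = -4 + 3*J)
O = 225 (O = ((18 + 2) - 5)² = (20 - 5)² = 15² = 225)
((O*5)*2)*y(10) + x = ((225*5)*2)*(-4 + 3*10) + 60 = (1125*2)*(-4 + 30) + 60 = 2250*26 + 60 = 58500 + 60 = 58560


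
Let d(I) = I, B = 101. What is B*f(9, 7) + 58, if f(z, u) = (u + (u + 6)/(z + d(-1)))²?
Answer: 484573/64 ≈ 7571.5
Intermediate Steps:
f(z, u) = (u + (6 + u)/(-1 + z))² (f(z, u) = (u + (u + 6)/(z - 1))² = (u + (6 + u)/(-1 + z))²)
B*f(9, 7) + 58 = 101*((6 + 7*9)²/(-1 + 9)²) + 58 = 101*((6 + 63)²/8²) + 58 = 101*((1/64)*69²) + 58 = 101*((1/64)*4761) + 58 = 101*(4761/64) + 58 = 480861/64 + 58 = 484573/64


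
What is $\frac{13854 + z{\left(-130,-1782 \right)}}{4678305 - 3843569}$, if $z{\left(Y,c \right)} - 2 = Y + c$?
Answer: $\frac{1493}{104342} \approx 0.014309$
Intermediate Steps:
$z{\left(Y,c \right)} = 2 + Y + c$ ($z{\left(Y,c \right)} = 2 + \left(Y + c\right) = 2 + Y + c$)
$\frac{13854 + z{\left(-130,-1782 \right)}}{4678305 - 3843569} = \frac{13854 - 1910}{4678305 - 3843569} = \frac{13854 - 1910}{834736} = 11944 \cdot \frac{1}{834736} = \frac{1493}{104342}$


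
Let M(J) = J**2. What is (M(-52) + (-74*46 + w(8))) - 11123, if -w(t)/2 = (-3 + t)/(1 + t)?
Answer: -106417/9 ≈ -11824.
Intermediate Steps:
w(t) = -2*(-3 + t)/(1 + t)
(M(-52) + (-74*46 + w(8))) - 11123 = ((-52)**2 + (-74*46 + 2*(3 - 1*8)/(1 + 8))) - 11123 = (2704 + (-3404 + 2*(3 - 8)/9)) - 11123 = (2704 + (-3404 + 2*(1/9)*(-5))) - 11123 = (2704 + (-3404 - 10/9)) - 11123 = (2704 - 30646/9) - 11123 = -6310/9 - 11123 = -106417/9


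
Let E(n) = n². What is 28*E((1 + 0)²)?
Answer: 28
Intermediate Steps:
28*E((1 + 0)²) = 28*((1 + 0)²)² = 28*(1²)² = 28*1² = 28*1 = 28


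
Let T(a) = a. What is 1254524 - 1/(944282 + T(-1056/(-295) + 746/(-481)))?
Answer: 168092644880384249/133989182256 ≈ 1.2545e+6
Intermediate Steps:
1254524 - 1/(944282 + T(-1056/(-295) + 746/(-481))) = 1254524 - 1/(944282 + (-1056/(-295) + 746/(-481))) = 1254524 - 1/(944282 + (-1056*(-1/295) + 746*(-1/481))) = 1254524 - 1/(944282 + (1056/295 - 746/481)) = 1254524 - 1/(944282 + 287866/141895) = 1254524 - 1/133989182256/141895 = 1254524 - 1*141895/133989182256 = 1254524 - 141895/133989182256 = 168092644880384249/133989182256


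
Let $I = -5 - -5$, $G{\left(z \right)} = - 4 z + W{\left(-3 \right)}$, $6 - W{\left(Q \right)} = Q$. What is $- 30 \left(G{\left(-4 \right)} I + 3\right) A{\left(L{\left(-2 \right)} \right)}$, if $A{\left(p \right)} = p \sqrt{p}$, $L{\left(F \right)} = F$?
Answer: $180 i \sqrt{2} \approx 254.56 i$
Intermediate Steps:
$W{\left(Q \right)} = 6 - Q$
$G{\left(z \right)} = 9 - 4 z$ ($G{\left(z \right)} = - 4 z + \left(6 - -3\right) = - 4 z + \left(6 + 3\right) = - 4 z + 9 = 9 - 4 z$)
$I = 0$ ($I = -5 + 5 = 0$)
$A{\left(p \right)} = p^{\frac{3}{2}}$
$- 30 \left(G{\left(-4 \right)} I + 3\right) A{\left(L{\left(-2 \right)} \right)} = - 30 \left(\left(9 - -16\right) 0 + 3\right) \left(-2\right)^{\frac{3}{2}} = - 30 \left(\left(9 + 16\right) 0 + 3\right) \left(- 2 i \sqrt{2}\right) = - 30 \left(25 \cdot 0 + 3\right) \left(- 2 i \sqrt{2}\right) = - 30 \left(0 + 3\right) \left(- 2 i \sqrt{2}\right) = \left(-30\right) 3 \left(- 2 i \sqrt{2}\right) = - 90 \left(- 2 i \sqrt{2}\right) = 180 i \sqrt{2}$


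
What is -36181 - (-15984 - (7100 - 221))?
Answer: -13318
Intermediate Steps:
-36181 - (-15984 - (7100 - 221)) = -36181 - (-15984 - 1*6879) = -36181 - (-15984 - 6879) = -36181 - 1*(-22863) = -36181 + 22863 = -13318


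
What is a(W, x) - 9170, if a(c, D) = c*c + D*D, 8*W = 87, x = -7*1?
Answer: -576175/64 ≈ -9002.7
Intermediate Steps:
x = -7
W = 87/8 (W = (1/8)*87 = 87/8 ≈ 10.875)
a(c, D) = D**2 + c**2 (a(c, D) = c**2 + D**2 = D**2 + c**2)
a(W, x) - 9170 = ((-7)**2 + (87/8)**2) - 9170 = (49 + 7569/64) - 9170 = 10705/64 - 9170 = -576175/64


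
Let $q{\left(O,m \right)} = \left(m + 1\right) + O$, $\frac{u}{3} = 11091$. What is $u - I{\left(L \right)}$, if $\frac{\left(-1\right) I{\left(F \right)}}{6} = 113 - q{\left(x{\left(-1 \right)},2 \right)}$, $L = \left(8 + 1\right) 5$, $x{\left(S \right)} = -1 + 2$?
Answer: $33927$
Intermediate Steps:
$u = 33273$ ($u = 3 \cdot 11091 = 33273$)
$x{\left(S \right)} = 1$
$L = 45$ ($L = 9 \cdot 5 = 45$)
$q{\left(O,m \right)} = 1 + O + m$ ($q{\left(O,m \right)} = \left(1 + m\right) + O = 1 + O + m$)
$I{\left(F \right)} = -654$ ($I{\left(F \right)} = - 6 \left(113 - \left(1 + 1 + 2\right)\right) = - 6 \left(113 - 4\right) = \left(-6\right) 109 = -654$)
$u - I{\left(L \right)} = 33273 - -654 = 33273 + 654 = 33927$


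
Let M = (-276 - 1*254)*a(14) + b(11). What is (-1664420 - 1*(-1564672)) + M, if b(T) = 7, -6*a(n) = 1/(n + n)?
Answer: -8377979/84 ≈ -99738.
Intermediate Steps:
a(n) = -1/(12*n) (a(n) = -1/(6*(n + n)) = -1/(2*n)/6 = -1/(12*n))
M = 853/84 (M = (-276 - 1*254)*(-1/12/14) + 7 = (-276 - 254)*(-1/12*1/14) + 7 = -530*(-1/168) + 7 = 265/84 + 7 = 853/84 ≈ 10.155)
(-1664420 - 1*(-1564672)) + M = (-1664420 - 1*(-1564672)) + 853/84 = (-1664420 + 1564672) + 853/84 = -99748 + 853/84 = -8377979/84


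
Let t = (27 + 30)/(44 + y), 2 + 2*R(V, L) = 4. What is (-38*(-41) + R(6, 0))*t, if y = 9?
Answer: 88863/53 ≈ 1676.7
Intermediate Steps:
R(V, L) = 1 (R(V, L) = -1 + (½)*4 = -1 + 2 = 1)
t = 57/53 (t = (27 + 30)/(44 + 9) = 57/53 ≈ 1.0755)
(-38*(-41) + R(6, 0))*t = (-38*(-41) + 1)*(57/53) = (1558 + 1)*(57/53) = 1559*(57/53) = 88863/53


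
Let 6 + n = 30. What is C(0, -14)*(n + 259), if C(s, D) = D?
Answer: -3962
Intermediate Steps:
n = 24 (n = -6 + 30 = 24)
C(0, -14)*(n + 259) = -14*(24 + 259) = -14*283 = -3962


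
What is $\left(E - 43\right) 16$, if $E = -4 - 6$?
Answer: $-848$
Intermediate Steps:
$E = -10$
$\left(E - 43\right) 16 = \left(-10 - 43\right) 16 = \left(-53\right) 16 = -848$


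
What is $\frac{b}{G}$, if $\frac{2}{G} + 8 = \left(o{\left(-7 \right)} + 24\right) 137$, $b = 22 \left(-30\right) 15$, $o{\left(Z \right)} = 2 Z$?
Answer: $-6741900$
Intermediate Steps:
$b = -9900$ ($b = \left(-660\right) 15 = -9900$)
$G = \frac{1}{681}$ ($G = \frac{2}{-8 + \left(2 \left(-7\right) + 24\right) 137} = \frac{2}{-8 + \left(-14 + 24\right) 137} = \frac{2}{-8 + 10 \cdot 137} = \frac{2}{-8 + 1370} = \frac{2}{1362} = 2 \cdot \frac{1}{1362} = \frac{1}{681} \approx 0.0014684$)
$\frac{b}{G} = - 9900 \frac{1}{\frac{1}{681}} = \left(-9900\right) 681 = -6741900$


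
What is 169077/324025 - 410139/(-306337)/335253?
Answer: 5788136044021524/11092498848840175 ≈ 0.52181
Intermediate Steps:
169077/324025 - 410139/(-306337)/335253 = 169077*(1/324025) - 410139*(-1/306337)*(1/335253) = 169077/324025 + (410139/306337)*(1/335253) = 169077/324025 + 136713/34233466087 = 5788136044021524/11092498848840175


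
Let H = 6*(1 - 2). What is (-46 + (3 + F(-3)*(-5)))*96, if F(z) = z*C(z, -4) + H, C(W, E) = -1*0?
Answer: -1248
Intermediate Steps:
H = -6 (H = 6*(-1) = -6)
C(W, E) = 0
F(z) = -6 (F(z) = z*0 - 6 = 0 - 6 = -6)
(-46 + (3 + F(-3)*(-5)))*96 = (-46 + (3 - 6*(-5)))*96 = (-46 + (3 + 30))*96 = (-46 + 33)*96 = -13*96 = -1248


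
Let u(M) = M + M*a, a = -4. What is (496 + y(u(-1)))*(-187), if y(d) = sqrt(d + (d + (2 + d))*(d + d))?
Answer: -92752 - 187*sqrt(51) ≈ -94088.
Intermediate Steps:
u(M) = -3*M (u(M) = M + M*(-4) = M - 4*M = -3*M)
y(d) = sqrt(d + 2*d*(2 + 2*d)) (y(d) = sqrt(d + (2 + 2*d)*(2*d)) = sqrt(d + 2*d*(2 + 2*d)))
(496 + y(u(-1)))*(-187) = (496 + sqrt((-3*(-1))*(5 + 4*(-3*(-1)))))*(-187) = (496 + sqrt(3*(5 + 4*3)))*(-187) = (496 + sqrt(3*(5 + 12)))*(-187) = (496 + sqrt(3*17))*(-187) = (496 + sqrt(51))*(-187) = -92752 - 187*sqrt(51)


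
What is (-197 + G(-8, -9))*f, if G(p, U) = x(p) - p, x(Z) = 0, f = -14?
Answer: 2646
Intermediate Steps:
G(p, U) = -p (G(p, U) = 0 - p = -p)
(-197 + G(-8, -9))*f = (-197 - 1*(-8))*(-14) = (-197 + 8)*(-14) = -189*(-14) = 2646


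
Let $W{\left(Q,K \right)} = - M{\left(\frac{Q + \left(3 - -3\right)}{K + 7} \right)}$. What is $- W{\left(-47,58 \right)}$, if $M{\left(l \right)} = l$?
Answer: $- \frac{41}{65} \approx -0.63077$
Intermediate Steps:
$W{\left(Q,K \right)} = - \frac{6 + Q}{7 + K}$ ($W{\left(Q,K \right)} = - \frac{Q + \left(3 - -3\right)}{K + 7} = - \frac{Q + \left(3 + 3\right)}{7 + K} = - \frac{Q + 6}{7 + K} = - \frac{6 + Q}{7 + K}$)
$- W{\left(-47,58 \right)} = - \frac{-6 - -47}{7 + 58} = - \frac{-6 + 47}{65} = - \frac{41}{65}$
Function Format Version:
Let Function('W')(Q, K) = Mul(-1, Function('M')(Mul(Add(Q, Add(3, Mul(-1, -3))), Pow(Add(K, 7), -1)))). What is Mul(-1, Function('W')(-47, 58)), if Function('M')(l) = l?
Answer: Rational(-41, 65) ≈ -0.63077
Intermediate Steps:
Function('W')(Q, K) = Mul(-1, Pow(Add(7, K), -1), Add(6, Q)) (Function('W')(Q, K) = Mul(-1, Mul(Add(Q, Add(3, Mul(-1, -3))), Pow(Add(K, 7), -1))) = Mul(-1, Mul(Add(Q, Add(3, 3)), Pow(Add(7, K), -1))) = Mul(-1, Mul(Add(Q, 6), Pow(Add(7, K), -1))) = Mul(-1, Mul(Add(6, Q), Pow(Add(7, K), -1))) = Mul(-1, Mul(Pow(Add(7, K), -1), Add(6, Q))) = Mul(-1, Pow(Add(7, K), -1), Add(6, Q)))
Mul(-1, Function('W')(-47, 58)) = Mul(-1, Mul(Pow(Add(7, 58), -1), Add(-6, Mul(-1, -47)))) = Mul(-1, Mul(Pow(65, -1), Add(-6, 47))) = Mul(-1, Mul(Rational(1, 65), 41)) = Mul(-1, Rational(41, 65)) = Rational(-41, 65)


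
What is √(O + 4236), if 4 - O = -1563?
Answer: √5803 ≈ 76.177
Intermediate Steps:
O = 1567 (O = 4 - 1*(-1563) = 4 + 1563 = 1567)
√(O + 4236) = √(1567 + 4236) = √5803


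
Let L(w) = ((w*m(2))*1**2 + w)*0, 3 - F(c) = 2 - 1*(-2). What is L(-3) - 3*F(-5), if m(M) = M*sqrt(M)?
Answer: 3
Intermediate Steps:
m(M) = M**(3/2)
F(c) = -1 (F(c) = 3 - (2 - 1*(-2)) = 3 - (2 + 2) = 3 - 1*4 = 3 - 4 = -1)
L(w) = 0 (L(w) = ((w*2**(3/2))*1**2 + w)*0 = ((w*(2*sqrt(2)))*1 + w)*0 = ((2*w*sqrt(2))*1 + w)*0 = (2*w*sqrt(2) + w)*0 = (w + 2*w*sqrt(2))*0 = 0)
L(-3) - 3*F(-5) = 0 - 3*(-1) = 0 + 3 = 3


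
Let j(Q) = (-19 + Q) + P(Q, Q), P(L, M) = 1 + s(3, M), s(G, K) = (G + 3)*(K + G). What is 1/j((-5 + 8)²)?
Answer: 1/63 ≈ 0.015873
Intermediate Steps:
s(G, K) = (3 + G)*(G + K)
P(L, M) = 19 + 6*M (P(L, M) = 1 + (3² + 3*3 + 3*M + 3*M) = 1 + (9 + 9 + 3*M + 3*M) = 1 + (18 + 6*M) = 19 + 6*M)
j(Q) = 7*Q (j(Q) = (-19 + Q) + (19 + 6*Q) = 7*Q)
1/j((-5 + 8)²) = 1/(7*(-5 + 8)²) = 1/(7*3²) = 1/(7*9) = 1/63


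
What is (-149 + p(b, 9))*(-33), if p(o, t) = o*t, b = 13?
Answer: 1056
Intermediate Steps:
(-149 + p(b, 9))*(-33) = (-149 + 13*9)*(-33) = (-149 + 117)*(-33) = -32*(-33) = 1056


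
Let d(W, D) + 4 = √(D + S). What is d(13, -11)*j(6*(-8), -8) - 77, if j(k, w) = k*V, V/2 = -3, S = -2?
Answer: -1229 + 288*I*√13 ≈ -1229.0 + 1038.4*I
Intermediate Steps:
V = -6 (V = 2*(-3) = -6)
d(W, D) = -4 + √(-2 + D) (d(W, D) = -4 + √(D - 2) = -4 + √(-2 + D))
j(k, w) = -6*k (j(k, w) = k*(-6) = -6*k)
d(13, -11)*j(6*(-8), -8) - 77 = (-4 + √(-2 - 11))*(-36*(-8)) - 77 = (-4 + √(-13))*(-6*(-48)) - 77 = (-4 + I*√13)*288 - 77 = (-1152 + 288*I*√13) - 77 = -1229 + 288*I*√13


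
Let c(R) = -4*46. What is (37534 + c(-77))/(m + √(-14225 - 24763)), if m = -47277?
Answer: -65399850/82783471 - 157700*I*√3/82783471 ≈ -0.79001 - 0.0032995*I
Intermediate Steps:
c(R) = -184
(37534 + c(-77))/(m + √(-14225 - 24763)) = (37534 - 184)/(-47277 + √(-14225 - 24763)) = 37350/(-47277 + √(-38988)) = 37350/(-47277 + 114*I*√3)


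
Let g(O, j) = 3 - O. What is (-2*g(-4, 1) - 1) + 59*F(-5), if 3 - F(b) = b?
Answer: 457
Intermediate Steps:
F(b) = 3 - b
(-2*g(-4, 1) - 1) + 59*F(-5) = (-2*(3 - 1*(-4)) - 1) + 59*(3 - 1*(-5)) = (-2*(3 + 4) - 1) + 59*(3 + 5) = (-2*7 - 1) + 59*8 = (-14 - 1) + 472 = -15 + 472 = 457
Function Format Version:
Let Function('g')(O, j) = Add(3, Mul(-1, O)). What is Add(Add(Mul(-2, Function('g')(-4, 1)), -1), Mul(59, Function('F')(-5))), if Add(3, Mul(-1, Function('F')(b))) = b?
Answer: 457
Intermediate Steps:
Function('F')(b) = Add(3, Mul(-1, b))
Add(Add(Mul(-2, Function('g')(-4, 1)), -1), Mul(59, Function('F')(-5))) = Add(Add(Mul(-2, Add(3, Mul(-1, -4))), -1), Mul(59, Add(3, Mul(-1, -5)))) = Add(Add(Mul(-2, Add(3, 4)), -1), Mul(59, Add(3, 5))) = Add(Add(Mul(-2, 7), -1), Mul(59, 8)) = Add(Add(-14, -1), 472) = Add(-15, 472) = 457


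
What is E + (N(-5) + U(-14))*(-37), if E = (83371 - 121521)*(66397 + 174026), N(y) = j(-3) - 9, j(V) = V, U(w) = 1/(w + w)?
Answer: -256819836131/28 ≈ -9.1721e+9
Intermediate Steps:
U(w) = 1/(2*w)
N(y) = -12 (N(y) = -3 - 9 = -12)
E = -9172137450 (E = -38150*240423 = -9172137450)
E + (N(-5) + U(-14))*(-37) = -9172137450 + (-12 + (1/2)/(-14))*(-37) = -9172137450 + (-12 + (1/2)*(-1/14))*(-37) = -9172137450 + (-12 - 1/28)*(-37) = -9172137450 - 337/28*(-37) = -9172137450 + 12469/28 = -256819836131/28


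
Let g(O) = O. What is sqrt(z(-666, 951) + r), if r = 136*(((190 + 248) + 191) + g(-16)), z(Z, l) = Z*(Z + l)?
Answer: I*sqrt(106442) ≈ 326.25*I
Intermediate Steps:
r = 83368 (r = 136*(((190 + 248) + 191) - 16) = 136*((438 + 191) - 16) = 136*(629 - 16) = 136*613 = 83368)
sqrt(z(-666, 951) + r) = sqrt(-666*(-666 + 951) + 83368) = sqrt(-666*285 + 83368) = sqrt(-189810 + 83368) = sqrt(-106442) = I*sqrt(106442)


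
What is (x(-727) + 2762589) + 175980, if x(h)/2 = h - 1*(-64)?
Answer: 2937243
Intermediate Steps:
x(h) = 128 + 2*h (x(h) = 2*(h - 1*(-64)) = 2*(h + 64) = 2*(64 + h) = 128 + 2*h)
(x(-727) + 2762589) + 175980 = ((128 + 2*(-727)) + 2762589) + 175980 = ((128 - 1454) + 2762589) + 175980 = (-1326 + 2762589) + 175980 = 2761263 + 175980 = 2937243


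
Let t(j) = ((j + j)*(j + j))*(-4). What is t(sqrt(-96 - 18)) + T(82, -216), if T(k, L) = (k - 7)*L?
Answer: -14376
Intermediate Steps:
T(k, L) = L*(-7 + k) (T(k, L) = (-7 + k)*L = L*(-7 + k))
t(j) = -16*j**2 (t(j) = ((2*j)*(2*j))*(-4) = (4*j**2)*(-4) = -16*j**2)
t(sqrt(-96 - 18)) + T(82, -216) = -16*(sqrt(-96 - 18))**2 - 216*(-7 + 82) = -16*(sqrt(-114))**2 - 216*75 = -16*(I*sqrt(114))**2 - 16200 = -16*(-114) - 16200 = 1824 - 16200 = -14376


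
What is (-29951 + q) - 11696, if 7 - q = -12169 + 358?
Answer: -29829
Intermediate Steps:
q = 11818 (q = 7 - (-12169 + 358) = 7 - 1*(-11811) = 7 + 11811 = 11818)
(-29951 + q) - 11696 = (-29951 + 11818) - 11696 = -18133 - 11696 = -29829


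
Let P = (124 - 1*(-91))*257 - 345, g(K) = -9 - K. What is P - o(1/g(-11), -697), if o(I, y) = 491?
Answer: 54419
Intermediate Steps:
P = 54910 (P = (124 + 91)*257 - 345 = 215*257 - 345 = 55255 - 345 = 54910)
P - o(1/g(-11), -697) = 54910 - 1*491 = 54910 - 491 = 54419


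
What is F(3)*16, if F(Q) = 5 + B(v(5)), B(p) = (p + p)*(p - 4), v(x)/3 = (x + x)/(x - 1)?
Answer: 920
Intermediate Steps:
v(x) = 6*x/(-1 + x) (v(x) = 3*((x + x)/(x - 1)) = 3*((2*x)/(-1 + x)) = 3*(2*x/(-1 + x)) = 6*x/(-1 + x))
B(p) = 2*p*(-4 + p) (B(p) = (2*p)*(-4 + p) = 2*p*(-4 + p))
F(Q) = 115/2 (F(Q) = 5 + 2*(6*5/(-1 + 5))*(-4 + 6*5/(-1 + 5)) = 5 + 2*(6*5/4)*(-4 + 6*5/4) = 5 + 2*(6*5*(1/4))*(-4 + 6*5*(1/4)) = 5 + 2*(15/2)*(-4 + 15/2) = 5 + 2*(15/2)*(7/2) = 5 + 105/2 = 115/2)
F(3)*16 = (115/2)*16 = 920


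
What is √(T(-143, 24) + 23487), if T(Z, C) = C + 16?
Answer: √23527 ≈ 153.39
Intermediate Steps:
T(Z, C) = 16 + C
√(T(-143, 24) + 23487) = √((16 + 24) + 23487) = √(40 + 23487) = √23527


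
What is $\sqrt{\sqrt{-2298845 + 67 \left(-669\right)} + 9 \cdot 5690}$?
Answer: $\sqrt{51210 + 2 i \sqrt{585917}} \approx 226.32 + 3.382 i$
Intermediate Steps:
$\sqrt{\sqrt{-2298845 + 67 \left(-669\right)} + 9 \cdot 5690} = \sqrt{\sqrt{-2298845 - 44823} + 51210} = \sqrt{\sqrt{-2343668} + 51210} = \sqrt{2 i \sqrt{585917} + 51210} = \sqrt{51210 + 2 i \sqrt{585917}}$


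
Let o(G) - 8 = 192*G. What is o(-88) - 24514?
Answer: -41402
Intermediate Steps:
o(G) = 8 + 192*G
o(-88) - 24514 = (8 + 192*(-88)) - 24514 = (8 - 16896) - 24514 = -16888 - 24514 = -41402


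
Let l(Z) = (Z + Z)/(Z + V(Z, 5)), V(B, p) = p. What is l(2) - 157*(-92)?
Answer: 101112/7 ≈ 14445.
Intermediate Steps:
l(Z) = 2*Z/(5 + Z) (l(Z) = (Z + Z)/(Z + 5) = (2*Z)/(5 + Z) = 2*Z/(5 + Z))
l(2) - 157*(-92) = 2*2/(5 + 2) - 157*(-92) = 2*2/7 + 14444 = 2*2*(⅐) + 14444 = 4/7 + 14444 = 101112/7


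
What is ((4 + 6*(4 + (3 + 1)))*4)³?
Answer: 8998912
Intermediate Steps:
((4 + 6*(4 + (3 + 1)))*4)³ = ((4 + 6*(4 + 4))*4)³ = ((4 + 6*8)*4)³ = ((4 + 48)*4)³ = (52*4)³ = 208³ = 8998912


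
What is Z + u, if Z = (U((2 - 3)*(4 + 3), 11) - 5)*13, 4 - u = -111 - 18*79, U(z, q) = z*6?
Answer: 926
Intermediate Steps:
U(z, q) = 6*z
u = 1537 (u = 4 - (-111 - 18*79) = 4 - (-111 - 1422) = 4 - 1*(-1533) = 4 + 1533 = 1537)
Z = -611 (Z = (6*((2 - 3)*(4 + 3)) - 5)*13 = (6*(-1*7) - 5)*13 = (6*(-7) - 5)*13 = (-42 - 5)*13 = -47*13 = -611)
Z + u = -611 + 1537 = 926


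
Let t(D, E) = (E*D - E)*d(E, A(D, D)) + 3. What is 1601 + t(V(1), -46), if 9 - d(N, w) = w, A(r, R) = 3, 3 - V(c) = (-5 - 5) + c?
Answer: -1432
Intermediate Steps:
V(c) = 13 - c (V(c) = 3 - ((-5 - 5) + c) = 3 - (-10 + c) = 3 + (10 - c) = 13 - c)
d(N, w) = 9 - w
t(D, E) = 3 - 6*E + 6*D*E (t(D, E) = (E*D - E)*(9 - 1*3) + 3 = (D*E - E)*(9 - 3) + 3 = (-E + D*E)*6 + 3 = (-6*E + 6*D*E) + 3 = 3 - 6*E + 6*D*E)
1601 + t(V(1), -46) = 1601 + (3 - 6*(-46) + 6*(13 - 1*1)*(-46)) = 1601 + (3 + 276 + 6*(13 - 1)*(-46)) = 1601 + (3 + 276 + 6*12*(-46)) = 1601 + (3 + 276 - 3312) = 1601 - 3033 = -1432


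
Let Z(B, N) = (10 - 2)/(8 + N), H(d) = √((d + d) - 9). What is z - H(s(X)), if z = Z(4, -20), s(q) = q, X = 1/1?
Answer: -⅔ - I*√7 ≈ -0.66667 - 2.6458*I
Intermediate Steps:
X = 1
H(d) = √(-9 + 2*d) (H(d) = √(2*d - 9) = √(-9 + 2*d))
Z(B, N) = 8/(8 + N)
z = -⅔ (z = 8/(8 - 20) = 8/(-12) = 8*(-1/12) = -⅔ ≈ -0.66667)
z - H(s(X)) = -⅔ - √(-9 + 2*1) = -⅔ - √(-9 + 2) = -⅔ - √(-7) = -⅔ - I*√7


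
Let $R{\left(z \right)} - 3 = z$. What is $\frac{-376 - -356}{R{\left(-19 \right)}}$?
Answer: $\frac{5}{4} \approx 1.25$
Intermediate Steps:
$R{\left(z \right)} = 3 + z$
$\frac{-376 - -356}{R{\left(-19 \right)}} = \frac{-376 - -356}{3 - 19} = \frac{-376 + 356}{-16} = \left(-20\right) \left(- \frac{1}{16}\right) = \frac{5}{4}$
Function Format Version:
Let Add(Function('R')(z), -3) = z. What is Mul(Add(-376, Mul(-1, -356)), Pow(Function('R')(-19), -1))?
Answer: Rational(5, 4) ≈ 1.2500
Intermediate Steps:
Function('R')(z) = Add(3, z)
Mul(Add(-376, Mul(-1, -356)), Pow(Function('R')(-19), -1)) = Mul(Add(-376, Mul(-1, -356)), Pow(Add(3, -19), -1)) = Mul(Add(-376, 356), Pow(-16, -1)) = Mul(-20, Rational(-1, 16)) = Rational(5, 4)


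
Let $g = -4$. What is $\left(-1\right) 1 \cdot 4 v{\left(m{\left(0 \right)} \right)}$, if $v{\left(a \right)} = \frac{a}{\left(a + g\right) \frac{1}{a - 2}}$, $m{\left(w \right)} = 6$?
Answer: $-48$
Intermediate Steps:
$v{\left(a \right)} = \frac{a \left(-2 + a\right)}{-4 + a}$ ($v{\left(a \right)} = \frac{a}{\left(a - 4\right) \frac{1}{a - 2}} = \frac{a}{\left(-4 + a\right) \frac{1}{-2 + a}} = \frac{a}{\frac{1}{-2 + a} \left(-4 + a\right)} = a \frac{-2 + a}{-4 + a} = \frac{a \left(-2 + a\right)}{-4 + a}$)
$\left(-1\right) 1 \cdot 4 v{\left(m{\left(0 \right)} \right)} = \left(-1\right) 1 \cdot 4 \frac{6 \left(-2 + 6\right)}{-4 + 6} = \left(-1\right) 4 \cdot 6 \cdot \frac{1}{2} \cdot 4 = - 4 \cdot 6 \cdot \frac{1}{2} \cdot 4 = \left(-4\right) 12 = -48$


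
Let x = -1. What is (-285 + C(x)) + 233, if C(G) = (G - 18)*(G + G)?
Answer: -14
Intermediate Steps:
C(G) = 2*G*(-18 + G) (C(G) = (-18 + G)*(2*G) = 2*G*(-18 + G))
(-285 + C(x)) + 233 = (-285 + 2*(-1)*(-18 - 1)) + 233 = (-285 + 2*(-1)*(-19)) + 233 = (-285 + 38) + 233 = -247 + 233 = -14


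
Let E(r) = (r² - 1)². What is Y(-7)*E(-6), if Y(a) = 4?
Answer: 4900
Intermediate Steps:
E(r) = (-1 + r²)²
Y(-7)*E(-6) = 4*(-1 + (-6)²)² = 4*(-1 + 36)² = 4*35² = 4*1225 = 4900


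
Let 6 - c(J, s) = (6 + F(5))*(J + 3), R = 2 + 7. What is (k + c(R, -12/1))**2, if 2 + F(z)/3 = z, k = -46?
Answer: 48400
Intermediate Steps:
F(z) = -6 + 3*z
R = 9
c(J, s) = -39 - 15*J (c(J, s) = 6 - (6 + (-6 + 3*5))*(J + 3) = 6 - (6 + (-6 + 15))*(3 + J) = 6 - (6 + 9)*(3 + J) = 6 - 15*(3 + J) = 6 - (45 + 15*J) = 6 + (-45 - 15*J) = -39 - 15*J)
(k + c(R, -12/1))**2 = (-46 + (-39 - 15*9))**2 = (-46 + (-39 - 135))**2 = (-46 - 174)**2 = (-220)**2 = 48400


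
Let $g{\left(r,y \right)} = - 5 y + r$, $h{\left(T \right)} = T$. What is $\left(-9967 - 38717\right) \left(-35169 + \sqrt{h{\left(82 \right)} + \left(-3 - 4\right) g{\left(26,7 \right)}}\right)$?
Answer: $1712167596 - 48684 \sqrt{145} \approx 1.7116 \cdot 10^{9}$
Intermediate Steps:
$g{\left(r,y \right)} = r - 5 y$
$\left(-9967 - 38717\right) \left(-35169 + \sqrt{h{\left(82 \right)} + \left(-3 - 4\right) g{\left(26,7 \right)}}\right) = \left(-9967 - 38717\right) \left(-35169 + \sqrt{82 + \left(-3 - 4\right) \left(26 - 35\right)}\right) = - 48684 \left(-35169 + \sqrt{82 + \left(-3 - 4\right) \left(26 - 35\right)}\right) = - 48684 \left(-35169 + \sqrt{82 - -63}\right) = - 48684 \left(-35169 + \sqrt{82 + 63}\right) = - 48684 \left(-35169 + \sqrt{145}\right) = 1712167596 - 48684 \sqrt{145}$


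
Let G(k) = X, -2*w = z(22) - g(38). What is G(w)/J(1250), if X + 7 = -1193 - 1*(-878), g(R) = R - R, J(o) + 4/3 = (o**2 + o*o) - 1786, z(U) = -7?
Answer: -483/4684819 ≈ -0.00010310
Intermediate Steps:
J(o) = -5362/3 + 2*o**2 (J(o) = -4/3 + ((o**2 + o*o) - 1786) = -4/3 + ((o**2 + o**2) - 1786) = -4/3 + (2*o**2 - 1786) = -4/3 + (-1786 + 2*o**2) = -5362/3 + 2*o**2)
g(R) = 0
w = 7/2 (w = -(-7 - 1*0)/2 = -(-7 + 0)/2 = -1/2*(-7) = 7/2 ≈ 3.5000)
X = -322 (X = -7 + (-1193 - 1*(-878)) = -7 + (-1193 + 878) = -7 - 315 = -322)
G(k) = -322
G(w)/J(1250) = -322/(-5362/3 + 2*1250**2) = -322/(-5362/3 + 2*1562500) = -322/(-5362/3 + 3125000) = -322/9369638/3 = -322*3/9369638 = -483/4684819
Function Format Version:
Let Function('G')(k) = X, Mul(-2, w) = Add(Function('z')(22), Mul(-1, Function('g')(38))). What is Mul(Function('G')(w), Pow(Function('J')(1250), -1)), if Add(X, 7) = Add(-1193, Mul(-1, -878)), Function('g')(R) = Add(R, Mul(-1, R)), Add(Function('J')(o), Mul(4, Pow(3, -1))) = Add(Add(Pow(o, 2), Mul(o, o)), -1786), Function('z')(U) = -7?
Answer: Rational(-483, 4684819) ≈ -0.00010310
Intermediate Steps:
Function('J')(o) = Add(Rational(-5362, 3), Mul(2, Pow(o, 2))) (Function('J')(o) = Add(Rational(-4, 3), Add(Add(Pow(o, 2), Mul(o, o)), -1786)) = Add(Rational(-4, 3), Add(Add(Pow(o, 2), Pow(o, 2)), -1786)) = Add(Rational(-4, 3), Add(Mul(2, Pow(o, 2)), -1786)) = Add(Rational(-4, 3), Add(-1786, Mul(2, Pow(o, 2)))) = Add(Rational(-5362, 3), Mul(2, Pow(o, 2))))
Function('g')(R) = 0
w = Rational(7, 2) (w = Mul(Rational(-1, 2), Add(-7, Mul(-1, 0))) = Mul(Rational(-1, 2), Add(-7, 0)) = Mul(Rational(-1, 2), -7) = Rational(7, 2) ≈ 3.5000)
X = -322 (X = Add(-7, Add(-1193, Mul(-1, -878))) = Add(-7, Add(-1193, 878)) = Add(-7, -315) = -322)
Function('G')(k) = -322
Mul(Function('G')(w), Pow(Function('J')(1250), -1)) = Mul(-322, Pow(Add(Rational(-5362, 3), Mul(2, Pow(1250, 2))), -1)) = Mul(-322, Pow(Add(Rational(-5362, 3), Mul(2, 1562500)), -1)) = Mul(-322, Pow(Add(Rational(-5362, 3), 3125000), -1)) = Mul(-322, Pow(Rational(9369638, 3), -1)) = Mul(-322, Rational(3, 9369638)) = Rational(-483, 4684819)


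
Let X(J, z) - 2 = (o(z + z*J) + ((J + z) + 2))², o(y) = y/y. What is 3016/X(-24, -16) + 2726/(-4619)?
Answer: 10193558/6332649 ≈ 1.6097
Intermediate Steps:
o(y) = 1
X(J, z) = 2 + (3 + J + z)² (X(J, z) = 2 + (1 + ((J + z) + 2))² = 2 + (1 + (2 + J + z))² = 2 + (3 + J + z)²)
3016/X(-24, -16) + 2726/(-4619) = 3016/(2 + (3 - 24 - 16)²) + 2726/(-4619) = 3016/(2 + (-37)²) + 2726*(-1/4619) = 3016/(2 + 1369) - 2726/4619 = 3016/1371 - 2726/4619 = 10193558/6332649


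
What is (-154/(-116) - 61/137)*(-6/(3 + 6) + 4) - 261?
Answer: -1025268/3973 ≈ -258.06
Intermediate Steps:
(-154/(-116) - 61/137)*(-6/(3 + 6) + 4) - 261 = (-154*(-1/116) - 61*1/137)*(-6/9 + 4) - 261 = (77/58 - 61/137)*((⅑)*(-6) + 4) - 261 = 7011*(-⅔ + 4)/7946 - 261 = (7011/7946)*(10/3) - 261 = 11685/3973 - 261 = -1025268/3973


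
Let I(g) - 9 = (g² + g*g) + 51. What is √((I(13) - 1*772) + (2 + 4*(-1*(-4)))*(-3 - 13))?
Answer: I*√662 ≈ 25.729*I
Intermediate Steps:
I(g) = 60 + 2*g² (I(g) = 9 + ((g² + g*g) + 51) = 9 + ((g² + g²) + 51) = 9 + (2*g² + 51) = 9 + (51 + 2*g²) = 60 + 2*g²)
√((I(13) - 1*772) + (2 + 4*(-1*(-4)))*(-3 - 13)) = √(((60 + 2*13²) - 1*772) + (2 + 4*(-1*(-4)))*(-3 - 13)) = √(((60 + 2*169) - 772) + (2 + 4*4)*(-16)) = √(((60 + 338) - 772) + (2 + 16)*(-16)) = √((398 - 772) + 18*(-16)) = √(-374 - 288) = √(-662) = I*√662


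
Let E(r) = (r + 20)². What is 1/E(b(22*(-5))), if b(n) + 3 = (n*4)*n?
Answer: 1/2344205889 ≈ 4.2658e-10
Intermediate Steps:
b(n) = -3 + 4*n² (b(n) = -3 + (n*4)*n = -3 + (4*n)*n = -3 + 4*n²)
E(r) = (20 + r)²
1/E(b(22*(-5))) = 1/((20 + (-3 + 4*(22*(-5))²))²) = 1/((20 + (-3 + 4*(-110)²))²) = 1/((20 + (-3 + 4*12100))²) = 1/((20 + (-3 + 48400))²) = 1/((20 + 48397)²) = 1/(48417²) = 1/2344205889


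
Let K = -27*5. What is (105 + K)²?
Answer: 900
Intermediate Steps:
K = -135
(105 + K)² = (105 - 135)² = (-30)² = 900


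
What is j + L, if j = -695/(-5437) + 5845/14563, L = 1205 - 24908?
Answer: -1876738671243/79179031 ≈ -23702.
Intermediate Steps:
L = -23703
j = 41900550/79179031 (j = -695*(-1/5437) + 5845*(1/14563) = 695/5437 + 5845/14563 = 41900550/79179031 ≈ 0.52919)
j + L = 41900550/79179031 - 23703 = -1876738671243/79179031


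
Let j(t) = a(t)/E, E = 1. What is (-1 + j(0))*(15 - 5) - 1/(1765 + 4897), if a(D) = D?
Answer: -66621/6662 ≈ -10.000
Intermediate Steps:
j(t) = t (j(t) = t/1 = t*1 = t)
(-1 + j(0))*(15 - 5) - 1/(1765 + 4897) = (-1 + 0)*(15 - 5) - 1/(1765 + 4897) = -1*10 - 1/6662 = -10 - 1*1/6662 = -10 - 1/6662 = -66621/6662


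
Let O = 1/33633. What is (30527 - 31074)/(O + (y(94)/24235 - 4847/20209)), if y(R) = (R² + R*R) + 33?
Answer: -48704495955129/43695241319 ≈ -1114.6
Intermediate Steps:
y(R) = 33 + 2*R² (y(R) = (R² + R²) + 33 = 2*R² + 33 = 33 + 2*R²)
O = 1/33633 ≈ 2.9733e-5
(30527 - 31074)/(O + (y(94)/24235 - 4847/20209)) = (30527 - 31074)/(1/33633 + ((33 + 2*94²)/24235 - 4847/20209)) = -547/(1/33633 + ((33 + 2*8836)*(1/24235) - 4847*1/20209)) = -547/(1/33633 + ((33 + 17672)*(1/24235) - 4847/20209)) = -547/(1/33633 + (17705*(1/24235) - 4847/20209)) = -547/(1/33633 + (3541/4847 - 4847/20209)) = -547/(1/33633 + 48066660/97953023) = -547/43695241319/89039297907 = -547*89039297907/43695241319 = -48704495955129/43695241319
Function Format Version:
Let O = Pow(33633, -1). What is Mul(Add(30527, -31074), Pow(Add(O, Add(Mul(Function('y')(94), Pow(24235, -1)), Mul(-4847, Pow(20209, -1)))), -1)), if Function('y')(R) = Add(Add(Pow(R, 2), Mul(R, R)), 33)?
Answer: Rational(-48704495955129, 43695241319) ≈ -1114.6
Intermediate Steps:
Function('y')(R) = Add(33, Mul(2, Pow(R, 2))) (Function('y')(R) = Add(Add(Pow(R, 2), Pow(R, 2)), 33) = Add(Mul(2, Pow(R, 2)), 33) = Add(33, Mul(2, Pow(R, 2))))
O = Rational(1, 33633) ≈ 2.9733e-5
Mul(Add(30527, -31074), Pow(Add(O, Add(Mul(Function('y')(94), Pow(24235, -1)), Mul(-4847, Pow(20209, -1)))), -1)) = Mul(Add(30527, -31074), Pow(Add(Rational(1, 33633), Add(Mul(Add(33, Mul(2, Pow(94, 2))), Pow(24235, -1)), Mul(-4847, Pow(20209, -1)))), -1)) = Mul(-547, Pow(Add(Rational(1, 33633), Add(Mul(Add(33, Mul(2, 8836)), Rational(1, 24235)), Mul(-4847, Rational(1, 20209)))), -1)) = Mul(-547, Pow(Add(Rational(1, 33633), Add(Mul(Add(33, 17672), Rational(1, 24235)), Rational(-4847, 20209))), -1)) = Mul(-547, Pow(Add(Rational(1, 33633), Add(Mul(17705, Rational(1, 24235)), Rational(-4847, 20209))), -1)) = Mul(-547, Pow(Add(Rational(1, 33633), Add(Rational(3541, 4847), Rational(-4847, 20209))), -1)) = Mul(-547, Pow(Add(Rational(1, 33633), Rational(48066660, 97953023)), -1)) = Mul(-547, Pow(Rational(43695241319, 89039297907), -1)) = Mul(-547, Rational(89039297907, 43695241319)) = Rational(-48704495955129, 43695241319)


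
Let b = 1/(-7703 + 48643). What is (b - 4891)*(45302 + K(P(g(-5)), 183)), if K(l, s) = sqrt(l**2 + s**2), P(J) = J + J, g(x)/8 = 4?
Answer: -4535580495889/20470 - 200237539*sqrt(37585)/40940 ≈ -2.2252e+8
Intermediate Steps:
g(x) = 32 (g(x) = 8*4 = 32)
P(J) = 2*J
b = 1/40940 ≈ 2.4426e-5
(b - 4891)*(45302 + K(P(g(-5)), 183)) = (1/40940 - 4891)*(45302 + sqrt((2*32)**2 + 183**2)) = -200237539*(45302 + sqrt(64**2 + 33489))/40940 = -200237539*(45302 + sqrt(4096 + 33489))/40940 = -200237539*(45302 + sqrt(37585))/40940 = -4535580495889/20470 - 200237539*sqrt(37585)/40940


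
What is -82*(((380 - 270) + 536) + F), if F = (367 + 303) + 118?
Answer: -117588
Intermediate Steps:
F = 788 (F = 670 + 118 = 788)
-82*(((380 - 270) + 536) + F) = -82*(((380 - 270) + 536) + 788) = -82*((110 + 536) + 788) = -82*(646 + 788) = -82*1434 = -117588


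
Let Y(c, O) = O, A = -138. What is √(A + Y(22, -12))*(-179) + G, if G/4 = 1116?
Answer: 4464 - 895*I*√6 ≈ 4464.0 - 2192.3*I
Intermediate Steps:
G = 4464 (G = 4*1116 = 4464)
√(A + Y(22, -12))*(-179) + G = √(-138 - 12)*(-179) + 4464 = √(-150)*(-179) + 4464 = (5*I*√6)*(-179) + 4464 = -895*I*√6 + 4464 = 4464 - 895*I*√6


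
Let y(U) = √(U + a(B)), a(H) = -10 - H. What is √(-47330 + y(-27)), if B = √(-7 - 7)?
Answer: √(-47330 + √(-37 - I*√14)) ≈ 0.014 - 217.55*I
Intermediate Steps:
B = I*√14 (B = √(-14) = I*√14 ≈ 3.7417*I)
y(U) = √(-10 + U - I*√14) (y(U) = √(U + (-10 - I*√14)) = √(-10 + U - I*√14))
√(-47330 + y(-27)) = √(-47330 + √(-10 - 27 - I*√14)) = √(-47330 + √(-37 - I*√14))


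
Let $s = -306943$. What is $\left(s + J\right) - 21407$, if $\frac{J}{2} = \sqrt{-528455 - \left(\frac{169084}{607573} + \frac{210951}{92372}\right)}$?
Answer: $-328350 + \frac{i \sqrt{416128778111096194522233639}}{14030683289} \approx -3.2835 \cdot 10^{5} + 1453.9 i$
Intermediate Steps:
$J = \frac{i \sqrt{416128778111096194522233639}}{14030683289}$ ($J = 2 \sqrt{-528455 - \left(\frac{169084}{607573} + \frac{210951}{92372}\right)} = 2 \sqrt{-528455 - \frac{143786759171}{56122733156}} = 2 \sqrt{- \frac{29658482736713151}{56122733156}} = 2 \frac{i \sqrt{416128778111096194522233639}}{28061366578} = \frac{i \sqrt{416128778111096194522233639}}{14030683289} \approx 1453.9 i$)
$\left(s + J\right) - 21407 = \left(-306943 + \frac{i \sqrt{416128778111096194522233639}}{14030683289}\right) - 21407 = -328350 + \frac{i \sqrt{416128778111096194522233639}}{14030683289}$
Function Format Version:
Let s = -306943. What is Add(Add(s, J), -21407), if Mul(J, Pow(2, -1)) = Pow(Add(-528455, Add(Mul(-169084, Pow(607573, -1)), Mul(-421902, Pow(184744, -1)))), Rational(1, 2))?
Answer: Add(-328350, Mul(Rational(1, 14030683289), I, Pow(416128778111096194522233639, Rational(1, 2)))) ≈ Add(-3.2835e+5, Mul(1453.9, I))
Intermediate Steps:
J = Mul(Rational(1, 14030683289), I, Pow(416128778111096194522233639, Rational(1, 2))) (J = Mul(2, Pow(Add(-528455, Add(Mul(-169084, Pow(607573, -1)), Mul(-421902, Pow(184744, -1)))), Rational(1, 2))) = Mul(2, Pow(Add(-528455, Add(Mul(-169084, Rational(1, 607573)), Mul(-421902, Rational(1, 184744)))), Rational(1, 2))) = Mul(2, Pow(Add(-528455, Add(Rational(-169084, 607573), Rational(-210951, 92372))), Rational(1, 2))) = Mul(2, Pow(Add(-528455, Rational(-143786759171, 56122733156)), Rational(1, 2))) = Mul(2, Pow(Rational(-29658482736713151, 56122733156), Rational(1, 2))) = Mul(2, Mul(Rational(1, 28061366578), I, Pow(416128778111096194522233639, Rational(1, 2)))) = Mul(Rational(1, 14030683289), I, Pow(416128778111096194522233639, Rational(1, 2))) ≈ Mul(1453.9, I))
Add(Add(s, J), -21407) = Add(Add(-306943, Mul(Rational(1, 14030683289), I, Pow(416128778111096194522233639, Rational(1, 2)))), -21407) = Add(-328350, Mul(Rational(1, 14030683289), I, Pow(416128778111096194522233639, Rational(1, 2))))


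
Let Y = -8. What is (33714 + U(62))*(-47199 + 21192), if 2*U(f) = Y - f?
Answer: -875889753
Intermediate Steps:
U(f) = -4 - f/2 (U(f) = (-8 - f)/2 = -4 - f/2)
(33714 + U(62))*(-47199 + 21192) = (33714 + (-4 - 1/2*62))*(-47199 + 21192) = (33714 + (-4 - 31))*(-26007) = (33714 - 35)*(-26007) = 33679*(-26007) = -875889753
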